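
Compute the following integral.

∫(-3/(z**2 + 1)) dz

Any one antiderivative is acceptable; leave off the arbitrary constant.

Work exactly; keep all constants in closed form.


Answer: -3*atan(z).


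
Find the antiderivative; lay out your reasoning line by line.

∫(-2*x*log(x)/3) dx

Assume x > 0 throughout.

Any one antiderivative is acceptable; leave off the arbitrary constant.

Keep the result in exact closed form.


Step 1. Integrate ∫(-2*x*log(x)/3) dx by parts with u = log(x), dv = (-2*x/3) dx, so v = -x**2/3 [assuming x > 0]: now -x**2*log(x)/3 + ∫(x/3) dx.
Step 2. Evaluate the standard form: now -x**2*log(x)/3 + x**2/6.
Answer: -x**2*log(x)/3 + x**2/6.


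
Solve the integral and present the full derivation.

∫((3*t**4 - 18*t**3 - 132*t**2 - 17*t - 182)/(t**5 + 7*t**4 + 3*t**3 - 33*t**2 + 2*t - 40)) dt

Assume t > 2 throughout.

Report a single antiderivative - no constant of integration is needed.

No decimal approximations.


Step 1. Decompose ∫((3*t**4 - 18*t**3 - 132*t**2 - 17*t - 182)/(t**5 + 7*t**4 + 3*t**3 - 33*t**2 + 2*t - 40)) dt by partial fractions, (3*t**4 - 18*t**3 - 132*t**2 - 17*t - 182)/(t**5 + 7*t**4 + 3*t**3 - 33*t**2 + 2*t - 40) = 1/(t**2 + 1) + 4/(t + 5) + 3/(t + 4) - 4/(t - 2): now ∫(-4/(t - 2)) dt + ∫(3/(t + 4)) dt + ∫(4/(t + 5)) dt + ∫(1/(t**2 + 1)) dt.
Step 2. Evaluate the standard form [assuming t > -4]: now 3*log(t + 4) + ∫(-4/(t - 2)) dt + ∫(4/(t + 5)) dt + ∫(1/(t**2 + 1)) dt.
Step 3. Evaluate the standard form [assuming t > -5]: now 3*log(t + 4) + 4*log(t + 5) + ∫(-4/(t - 2)) dt + ∫(1/(t**2 + 1)) dt.
Step 4. Evaluate the standard form [assuming t > 2]: now -4*log(t - 2) + 3*log(t + 4) + 4*log(t + 5) + ∫(1/(t**2 + 1)) dt.
Step 5. Evaluate the standard form: now -4*log(t - 2) + 3*log(t + 4) + 4*log(t + 5) + atan(t).
Answer: -4*log(t - 2) + 3*log(t + 4) + 4*log(t + 5) + atan(t).


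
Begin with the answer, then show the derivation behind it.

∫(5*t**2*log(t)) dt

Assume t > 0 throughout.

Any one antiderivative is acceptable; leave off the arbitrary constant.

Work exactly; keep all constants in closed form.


The answer is 5*t**3*log(t)/3 - 5*t**3/9.
Step 1. Integrate ∫(5*t**2*log(t)) dt by parts with u = log(t), dv = (5*t**2) dt, so v = 5*t**3/3 [assuming t > 0]: now 5*t**3*log(t)/3 + ∫(-5*t**2/3) dt.
Step 2. Evaluate the standard form: now 5*t**3*log(t)/3 - 5*t**3/9.
Answer: 5*t**3*log(t)/3 - 5*t**3/9.


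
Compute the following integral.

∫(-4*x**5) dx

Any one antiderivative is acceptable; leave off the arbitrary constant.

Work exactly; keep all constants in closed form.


Answer: -2*x**6/3.


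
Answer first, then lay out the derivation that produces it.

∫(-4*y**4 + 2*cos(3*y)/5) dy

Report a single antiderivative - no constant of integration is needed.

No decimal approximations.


The answer is -4*y**5/5 + 2*sin(3*y)/15.
Step 1. Rewrite: now ∫(-4*y**4) dy + ∫(2*cos(3*y)/5) dy.
Step 2. Evaluate the standard form: now -4*y**5/5 + ∫(2*cos(3*y)/5) dy.
Step 3. Evaluate the standard form: now -4*y**5/5 + 2*sin(3*y)/15.
Answer: -4*y**5/5 + 2*sin(3*y)/15.


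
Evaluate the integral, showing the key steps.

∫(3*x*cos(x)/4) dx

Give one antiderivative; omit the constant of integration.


Step 1. Integrate ∫(3*x*cos(x)/4) dx by parts with u = x, dv = (3*cos(x)/4) dx, so v = 3*sin(x)/4: now 3*x*sin(x)/4 + ∫(-3*sin(x)/4) dx.
Step 2. Evaluate the standard form: now 3*x*sin(x)/4 + 3*cos(x)/4.
Answer: 3*x*sin(x)/4 + 3*cos(x)/4.


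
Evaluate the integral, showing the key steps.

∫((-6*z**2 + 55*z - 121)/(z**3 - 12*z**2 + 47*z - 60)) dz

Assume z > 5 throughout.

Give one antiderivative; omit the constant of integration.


Step 1. Decompose ∫((-6*z**2 + 55*z - 121)/(z**3 - 12*z**2 + 47*z - 60)) dz by partial fractions, (-6*z**2 + 55*z - 121)/(z**3 - 12*z**2 + 47*z - 60) = -5/(z - 3) - 3/(z - 4) + 2/(z - 5): now ∫(2/(z - 5)) dz + ∫(-3/(z - 4)) dz + ∫(-5/(z - 3)) dz.
Step 2. Evaluate the standard form [assuming z > 3]: now -5*log(z - 3) + ∫(2/(z - 5)) dz + ∫(-3/(z - 4)) dz.
Step 3. Evaluate the standard form [assuming z > 5]: now 2*log(z - 5) - 5*log(z - 3) + ∫(-3/(z - 4)) dz.
Step 4. Evaluate the standard form [assuming z > 4]: now 2*log(z - 5) - 3*log(z - 4) - 5*log(z - 3).
Answer: 2*log(z - 5) - 3*log(z - 4) - 5*log(z - 3).


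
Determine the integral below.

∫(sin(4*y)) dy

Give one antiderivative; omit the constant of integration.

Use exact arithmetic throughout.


Answer: -cos(4*y)/4.


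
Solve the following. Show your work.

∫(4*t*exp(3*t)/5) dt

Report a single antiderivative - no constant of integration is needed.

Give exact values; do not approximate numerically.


Step 1. Integrate ∫(4*t*exp(3*t)/5) dt by parts with u = t, dv = (4*exp(3*t)/5) dt, so v = 4*exp(3*t)/15: now 4*t*exp(3*t)/15 + ∫(-4*exp(3*t)/15) dt.
Step 2. Evaluate the standard form: now 4*t*exp(3*t)/15 - 4*exp(3*t)/45.
Answer: 4*t*exp(3*t)/15 - 4*exp(3*t)/45.


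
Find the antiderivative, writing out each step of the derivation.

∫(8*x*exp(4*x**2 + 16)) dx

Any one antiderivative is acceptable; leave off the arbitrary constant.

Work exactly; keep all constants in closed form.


Step 1. Substitute u = x**2 + 4, turning ∫(8*x*exp(4*x**2 + 16)) dx into ∫(4*exp(4*u)) du: now ∫(4*exp(4*u)) du.
Step 2. Evaluate the standard form: now exp(4*u).
Step 3. Substitute back u = x**2 + 4: now exp(4*x**2 + 16).
Answer: exp(4*x**2 + 16).


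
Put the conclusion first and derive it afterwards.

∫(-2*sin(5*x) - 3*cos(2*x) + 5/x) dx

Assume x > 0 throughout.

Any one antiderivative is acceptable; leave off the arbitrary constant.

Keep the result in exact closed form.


The answer is 5*log(x) - 3*sin(2*x)/2 + 2*cos(5*x)/5.
Step 1. Rewrite: now ∫(5/x) dx + ∫(-2*sin(5*x)) dx + ∫(-3*cos(2*x)) dx.
Step 2. Evaluate the standard form: now -3*sin(2*x)/2 + ∫(5/x) dx + ∫(-2*sin(5*x)) dx.
Step 3. Evaluate the standard form: now -3*sin(2*x)/2 + 2*cos(5*x)/5 + ∫(5/x) dx.
Step 4. Evaluate the standard form [assuming x > 0]: now 5*log(x) - 3*sin(2*x)/2 + 2*cos(5*x)/5.
Answer: 5*log(x) - 3*sin(2*x)/2 + 2*cos(5*x)/5.


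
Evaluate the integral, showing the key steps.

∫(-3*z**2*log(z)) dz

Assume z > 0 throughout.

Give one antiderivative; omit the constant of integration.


Step 1. Integrate ∫(-3*z**2*log(z)) dz by parts with u = log(z), dv = (-3*z**2) dz, so v = -z**3 [assuming z > 0]: now -z**3*log(z) + ∫(z**2) dz.
Step 2. Evaluate the standard form: now -z**3*log(z) + z**3/3.
Answer: -z**3*log(z) + z**3/3.


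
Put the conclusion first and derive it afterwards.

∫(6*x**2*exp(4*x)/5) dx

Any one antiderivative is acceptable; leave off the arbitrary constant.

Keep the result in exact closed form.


The answer is 3*x**2*exp(4*x)/10 - 3*x*exp(4*x)/20 + 3*exp(4*x)/80.
Step 1. Integrate ∫(6*x**2*exp(4*x)/5) dx by parts with u = x**2, dv = (6*exp(4*x)/5) dx, so v = 3*exp(4*x)/10: now 3*x**2*exp(4*x)/10 + ∫(-3*x*exp(4*x)/5) dx.
Step 2. Integrate ∫(-3*x*exp(4*x)/5) dx by parts with u = x, dv = (-3*exp(4*x)/5) dx, so v = -3*exp(4*x)/20: now 3*x**2*exp(4*x)/10 - 3*x*exp(4*x)/20 + ∫(3*exp(4*x)/20) dx.
Step 3. Evaluate the standard form: now 3*x**2*exp(4*x)/10 - 3*x*exp(4*x)/20 + 3*exp(4*x)/80.
Answer: 3*x**2*exp(4*x)/10 - 3*x*exp(4*x)/20 + 3*exp(4*x)/80.


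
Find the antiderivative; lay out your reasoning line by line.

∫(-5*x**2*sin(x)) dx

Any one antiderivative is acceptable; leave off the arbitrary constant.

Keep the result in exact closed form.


Step 1. Integrate ∫(-5*x**2*sin(x)) dx by parts with u = x**2, dv = (-5*sin(x)) dx, so v = 5*cos(x): now 5*x**2*cos(x) + ∫(-10*x*cos(x)) dx.
Step 2. Integrate ∫(-10*x*cos(x)) dx by parts with u = x, dv = (-10*cos(x)) dx, so v = -10*sin(x): now 5*x**2*cos(x) - 10*x*sin(x) + ∫(10*sin(x)) dx.
Step 3. Evaluate the standard form: now 5*x**2*cos(x) - 10*x*sin(x) - 10*cos(x).
Answer: 5*x**2*cos(x) - 10*x*sin(x) - 10*cos(x).


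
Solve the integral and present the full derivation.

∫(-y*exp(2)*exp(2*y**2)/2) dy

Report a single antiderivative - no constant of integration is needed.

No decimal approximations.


Step 1. Substitute u = y**2 + 1, turning ∫(-y*exp(2)*exp(2*y**2)/2) dy into ∫(-exp(2*u)/4) du: now ∫(-exp(2*u)/4) du.
Step 2. Evaluate the standard form: now -exp(2*u)/8.
Step 3. Substitute back u = y**2 + 1: now -exp(2*y**2 + 2)/8.
Answer: -exp(2*y**2 + 2)/8.


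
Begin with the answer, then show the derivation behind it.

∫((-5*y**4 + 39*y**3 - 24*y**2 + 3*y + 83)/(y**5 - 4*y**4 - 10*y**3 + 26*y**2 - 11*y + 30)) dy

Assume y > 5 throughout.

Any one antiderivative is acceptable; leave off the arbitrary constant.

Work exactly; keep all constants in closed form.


The answer is 2*log(y - 5) - 3*log(y - 2) - 4*log(y + 3) + 3*atan(y).
Step 1. Decompose ∫((-5*y**4 + 39*y**3 - 24*y**2 + 3*y + 83)/(y**5 - 4*y**4 - 10*y**3 + 26*y**2 - 11*y + 30)) dy by partial fractions, (-5*y**4 + 39*y**3 - 24*y**2 + 3*y + 83)/(y**5 - 4*y**4 - 10*y**3 + 26*y**2 - 11*y + 30) = 3/(y**2 + 1) - 4/(y + 3) - 3/(y - 2) + 2/(y - 5): now ∫(2/(y - 5)) dy + ∫(-3/(y - 2)) dy + ∫(-4/(y + 3)) dy + ∫(3/(y**2 + 1)) dy.
Step 2. Evaluate the standard form [assuming y > 5]: now 2*log(y - 5) + ∫(-3/(y - 2)) dy + ∫(-4/(y + 3)) dy + ∫(3/(y**2 + 1)) dy.
Step 3. Evaluate the standard form [assuming y > 2]: now 2*log(y - 5) - 3*log(y - 2) + ∫(-4/(y + 3)) dy + ∫(3/(y**2 + 1)) dy.
Step 4. Evaluate the standard form [assuming y > -3]: now 2*log(y - 5) - 3*log(y - 2) - 4*log(y + 3) + ∫(3/(y**2 + 1)) dy.
Step 5. Evaluate the standard form: now 2*log(y - 5) - 3*log(y - 2) - 4*log(y + 3) + 3*atan(y).
Answer: 2*log(y - 5) - 3*log(y - 2) - 4*log(y + 3) + 3*atan(y).


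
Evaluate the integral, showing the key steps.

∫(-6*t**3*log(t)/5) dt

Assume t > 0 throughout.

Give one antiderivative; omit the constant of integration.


Step 1. Integrate ∫(-6*t**3*log(t)/5) dt by parts with u = log(t), dv = (-6*t**3/5) dt, so v = -3*t**4/10 [assuming t > 0]: now -3*t**4*log(t)/10 + ∫(3*t**3/10) dt.
Step 2. Evaluate the standard form: now -3*t**4*log(t)/10 + 3*t**4/40.
Answer: -3*t**4*log(t)/10 + 3*t**4/40.


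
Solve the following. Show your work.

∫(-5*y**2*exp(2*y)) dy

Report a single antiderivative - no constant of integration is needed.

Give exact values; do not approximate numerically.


Step 1. Integrate ∫(-5*y**2*exp(2*y)) dy by parts with u = y**2, dv = (-5*exp(2*y)) dy, so v = -5*exp(2*y)/2: now -5*y**2*exp(2*y)/2 + ∫(5*y*exp(2*y)) dy.
Step 2. Integrate ∫(5*y*exp(2*y)) dy by parts with u = y, dv = (5*exp(2*y)) dy, so v = 5*exp(2*y)/2: now -5*y**2*exp(2*y)/2 + 5*y*exp(2*y)/2 + ∫(-5*exp(2*y)/2) dy.
Step 3. Evaluate the standard form: now -5*y**2*exp(2*y)/2 + 5*y*exp(2*y)/2 - 5*exp(2*y)/4.
Answer: -5*y**2*exp(2*y)/2 + 5*y*exp(2*y)/2 - 5*exp(2*y)/4.


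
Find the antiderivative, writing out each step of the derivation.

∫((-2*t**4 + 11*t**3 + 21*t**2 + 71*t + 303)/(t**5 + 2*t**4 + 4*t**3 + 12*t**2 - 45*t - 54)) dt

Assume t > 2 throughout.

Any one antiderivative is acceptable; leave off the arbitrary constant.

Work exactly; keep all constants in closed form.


Step 1. Decompose ∫((-2*t**4 + 11*t**3 + 21*t**2 + 71*t + 303)/(t**5 + 2*t**4 + 4*t**3 + 12*t**2 - 45*t - 54)) dt by partial fractions, (-2*t**4 + 11*t**3 + 21*t**2 + 71*t + 303)/(t**5 + 2*t**4 + 4*t**3 + 12*t**2 - 45*t - 54) = 2/(t**2 + 9) - 1/(t + 3) - 4/(t + 1) + 3/(t - 2): now ∫(3/(t - 2)) dt + ∫(-4/(t + 1)) dt + ∫(-1/(t + 3)) dt + ∫(2/(t**2 + 9)) dt.
Step 2. Evaluate the standard form [assuming t > -1]: now -4*log(t + 1) + ∫(3/(t - 2)) dt + ∫(-1/(t + 3)) dt + ∫(2/(t**2 + 9)) dt.
Step 3. Evaluate the standard form [assuming t > -3]: now -4*log(t + 1) - log(t + 3) + ∫(3/(t - 2)) dt + ∫(2/(t**2 + 9)) dt.
Step 4. Evaluate the standard form [assuming t > 2]: now 3*log(t - 2) - 4*log(t + 1) - log(t + 3) + ∫(2/(t**2 + 9)) dt.
Step 5. Evaluate the standard form: now 3*log(t - 2) - 4*log(t + 1) - log(t + 3) + 2*atan(t/3)/3.
Answer: 3*log(t - 2) - 4*log(t + 1) - log(t + 3) + 2*atan(t/3)/3.


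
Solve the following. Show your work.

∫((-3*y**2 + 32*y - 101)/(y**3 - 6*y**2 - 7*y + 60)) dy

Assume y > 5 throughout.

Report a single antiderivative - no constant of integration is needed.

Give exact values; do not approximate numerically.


Step 1. Decompose ∫((-3*y**2 + 32*y - 101)/(y**3 - 6*y**2 - 7*y + 60)) dy by partial fractions, (-3*y**2 + 32*y - 101)/(y**3 - 6*y**2 - 7*y + 60) = -4/(y + 3) + 3/(y - 4) - 2/(y - 5): now ∫(-2/(y - 5)) dy + ∫(3/(y - 4)) dy + ∫(-4/(y + 3)) dy.
Step 2. Evaluate the standard form [assuming y > -3]: now -4*log(y + 3) + ∫(-2/(y - 5)) dy + ∫(3/(y - 4)) dy.
Step 3. Evaluate the standard form [assuming y > 4]: now 3*log(y - 4) - 4*log(y + 3) + ∫(-2/(y - 5)) dy.
Step 4. Evaluate the standard form [assuming y > 5]: now -2*log(y - 5) + 3*log(y - 4) - 4*log(y + 3).
Answer: -2*log(y - 5) + 3*log(y - 4) - 4*log(y + 3).


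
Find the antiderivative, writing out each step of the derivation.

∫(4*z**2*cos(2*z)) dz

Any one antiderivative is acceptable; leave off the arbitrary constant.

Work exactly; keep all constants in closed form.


Step 1. Integrate ∫(4*z**2*cos(2*z)) dz by parts with u = z**2, dv = (4*cos(2*z)) dz, so v = 2*sin(2*z): now 2*z**2*sin(2*z) + ∫(-4*z*sin(2*z)) dz.
Step 2. Integrate ∫(-4*z*sin(2*z)) dz by parts with u = z, dv = (-4*sin(2*z)) dz, so v = 2*cos(2*z): now 2*z**2*sin(2*z) + 2*z*cos(2*z) + ∫(-2*cos(2*z)) dz.
Step 3. Evaluate the standard form: now 2*z**2*sin(2*z) + 2*z*cos(2*z) - sin(2*z).
Answer: 2*z**2*sin(2*z) + 2*z*cos(2*z) - sin(2*z).


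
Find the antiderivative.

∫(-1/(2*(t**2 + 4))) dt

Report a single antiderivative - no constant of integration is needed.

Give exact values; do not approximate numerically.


Answer: -atan(t/2)/4.


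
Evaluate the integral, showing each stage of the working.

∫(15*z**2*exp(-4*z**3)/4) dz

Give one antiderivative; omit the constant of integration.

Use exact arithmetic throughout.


Step 1. Substitute u = z**3, turning ∫(15*z**2*exp(-4*z**3)/4) dz into ∫(5*exp(-4*u)/4) du: now ∫(5*exp(-4*u)/4) du.
Step 2. Evaluate the standard form: now -5*exp(-4*u)/16.
Step 3. Substitute back u = z**3: now -5*exp(-4*z**3)/16.
Answer: -5*exp(-4*z**3)/16.


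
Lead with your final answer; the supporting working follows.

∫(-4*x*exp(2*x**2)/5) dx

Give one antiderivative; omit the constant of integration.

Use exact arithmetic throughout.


The answer is -exp(2*x**2)/5.
Step 1. Substitute u = x**2, turning ∫(-4*x*exp(2*x**2)/5) dx into ∫(-2*exp(2*u)/5) du: now ∫(-2*exp(2*u)/5) du.
Step 2. Evaluate the standard form: now -exp(2*u)/5.
Step 3. Substitute back u = x**2: now -exp(2*x**2)/5.
Answer: -exp(2*x**2)/5.


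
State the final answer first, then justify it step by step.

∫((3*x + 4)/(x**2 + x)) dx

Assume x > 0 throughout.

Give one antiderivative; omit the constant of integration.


The answer is 4*log(x) - log(x + 1).
Step 1. Decompose ∫((3*x + 4)/(x**2 + x)) dx by partial fractions, (3*x + 4)/(x**2 + x) = -1/(x + 1) + 4/x: now ∫(4/x) dx + ∫(-1/(x + 1)) dx.
Step 2. Evaluate the standard form [assuming x > 0]: now 4*log(x) + ∫(-1/(x + 1)) dx.
Step 3. Evaluate the standard form [assuming x > -1]: now 4*log(x) - log(x + 1).
Answer: 4*log(x) - log(x + 1).


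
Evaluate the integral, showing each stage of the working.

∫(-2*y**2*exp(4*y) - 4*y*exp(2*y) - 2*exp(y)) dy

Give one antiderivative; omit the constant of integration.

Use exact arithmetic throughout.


Step 1. Rewrite: now ∫(-4*y*exp(2*y)) dy + ∫(-2*y**2*exp(4*y)) dy + ∫(-2*exp(y)) dy.
Step 2. Integrate ∫(-2*y**2*exp(4*y)) dy by parts with u = y**2, dv = (-2*exp(4*y)) dy, so v = -exp(4*y)/2: now -y**2*exp(4*y)/2 + ∫(-4*y*exp(2*y)) dy + ∫(y*exp(4*y)) dy + ∫(-2*exp(y)) dy.
Step 3. Integrate ∫(y*exp(4*y)) dy by parts with u = y, dv = (exp(4*y)) dy, so v = exp(4*y)/4: now -y**2*exp(4*y)/2 + y*exp(4*y)/4 + ∫(-4*y*exp(2*y)) dy + ∫(-2*exp(y)) dy + ∫(-exp(4*y)/4) dy.
Step 4. Evaluate the standard form: now -y**2*exp(4*y)/2 + y*exp(4*y)/4 - exp(4*y)/16 + ∫(-4*y*exp(2*y)) dy + ∫(-2*exp(y)) dy.
Step 5. Integrate ∫(-4*y*exp(2*y)) dy by parts with u = y, dv = (-4*exp(2*y)) dy, so v = -2*exp(2*y): now -y**2*exp(4*y)/2 + y*exp(4*y)/4 - 2*y*exp(2*y) - exp(4*y)/16 + ∫(-2*exp(y)) dy + ∫(2*exp(2*y)) dy.
Step 6. Evaluate the standard form: now -y**2*exp(4*y)/2 + y*exp(4*y)/4 - 2*y*exp(2*y) - exp(4*y)/16 + exp(2*y) + ∫(-2*exp(y)) dy.
Step 7. Evaluate the standard form: now -y**2*exp(4*y)/2 + y*exp(4*y)/4 - 2*y*exp(2*y) - exp(4*y)/16 + exp(2*y) - 2*exp(y).
Answer: -y**2*exp(4*y)/2 + y*exp(4*y)/4 - 2*y*exp(2*y) - exp(4*y)/16 + exp(2*y) - 2*exp(y).


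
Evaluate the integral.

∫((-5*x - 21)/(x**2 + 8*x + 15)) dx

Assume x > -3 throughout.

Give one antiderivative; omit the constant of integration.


Answer: -3*log(x + 3) - 2*log(x + 5).


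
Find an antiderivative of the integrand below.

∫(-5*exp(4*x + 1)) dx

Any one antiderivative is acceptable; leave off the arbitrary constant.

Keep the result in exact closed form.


Answer: -5*exp(4*x + 1)/4.


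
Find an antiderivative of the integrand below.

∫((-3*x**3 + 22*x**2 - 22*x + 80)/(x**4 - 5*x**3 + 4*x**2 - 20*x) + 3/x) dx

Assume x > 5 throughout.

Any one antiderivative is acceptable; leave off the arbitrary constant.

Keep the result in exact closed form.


Answer: -log(x) + log(x - 5) + atan(x/2).


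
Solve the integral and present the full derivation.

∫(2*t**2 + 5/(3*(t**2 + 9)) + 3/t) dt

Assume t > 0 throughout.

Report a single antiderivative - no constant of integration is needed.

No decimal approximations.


Step 1. Rewrite: now ∫(3/t) dt + ∫(2*t**2) dt + ∫(5/(3*(t**2 + 9))) dt.
Step 2. Evaluate the standard form: now 2*t**3/3 + ∫(3/t) dt + ∫(5/(3*(t**2 + 9))) dt.
Step 3. Evaluate the standard form [assuming t > 0]: now 2*t**3/3 + 3*log(t) + ∫(5/(3*(t**2 + 9))) dt.
Step 4. Evaluate the standard form: now 2*t**3/3 + 3*log(t) + 5*atan(t/3)/9.
Answer: 2*t**3/3 + 3*log(t) + 5*atan(t/3)/9.


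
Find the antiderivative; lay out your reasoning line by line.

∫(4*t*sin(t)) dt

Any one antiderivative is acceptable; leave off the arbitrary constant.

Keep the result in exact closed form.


Step 1. Integrate ∫(4*t*sin(t)) dt by parts with u = t, dv = (4*sin(t)) dt, so v = -4*cos(t): now -4*t*cos(t) + ∫(4*cos(t)) dt.
Step 2. Evaluate the standard form: now -4*t*cos(t) + 4*sin(t).
Answer: -4*t*cos(t) + 4*sin(t).


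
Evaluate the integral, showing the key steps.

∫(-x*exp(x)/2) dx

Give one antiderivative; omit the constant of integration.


Step 1. Integrate ∫(-x*exp(x)/2) dx by parts with u = x, dv = (-exp(x)/2) dx, so v = -exp(x)/2: now -x*exp(x)/2 + ∫(exp(x)/2) dx.
Step 2. Evaluate the standard form: now -x*exp(x)/2 + exp(x)/2.
Answer: -x*exp(x)/2 + exp(x)/2.


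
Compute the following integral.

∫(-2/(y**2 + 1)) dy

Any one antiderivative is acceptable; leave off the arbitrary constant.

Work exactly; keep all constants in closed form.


Answer: -2*atan(y).


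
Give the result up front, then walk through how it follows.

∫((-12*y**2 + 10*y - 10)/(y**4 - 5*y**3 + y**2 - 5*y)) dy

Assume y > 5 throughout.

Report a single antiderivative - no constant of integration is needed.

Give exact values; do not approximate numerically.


The answer is 2*log(y) - 2*log(y - 5) - 2*atan(y).
Step 1. Decompose ∫((-12*y**2 + 10*y - 10)/(y**4 - 5*y**3 + y**2 - 5*y)) dy by partial fractions, (-12*y**2 + 10*y - 10)/(y**4 - 5*y**3 + y**2 - 5*y) = -2/(y**2 + 1) - 2/(y - 5) + 2/y: now ∫(2/y) dy + ∫(-2/(y - 5)) dy + ∫(-2/(y**2 + 1)) dy.
Step 2. Evaluate the standard form [assuming y > 5]: now -2*log(y - 5) + ∫(2/y) dy + ∫(-2/(y**2 + 1)) dy.
Step 3. Evaluate the standard form [assuming y > 0]: now 2*log(y) - 2*log(y - 5) + ∫(-2/(y**2 + 1)) dy.
Step 4. Evaluate the standard form: now 2*log(y) - 2*log(y - 5) - 2*atan(y).
Answer: 2*log(y) - 2*log(y - 5) - 2*atan(y).


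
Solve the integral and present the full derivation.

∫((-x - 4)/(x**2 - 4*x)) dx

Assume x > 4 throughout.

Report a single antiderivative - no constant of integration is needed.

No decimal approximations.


Step 1. Decompose ∫((-x - 4)/(x**2 - 4*x)) dx by partial fractions, (-x - 4)/(x**2 - 4*x) = -2/(x - 4) + 1/x: now ∫(1/x) dx + ∫(-2/(x - 4)) dx.
Step 2. Evaluate the standard form [assuming x > 0]: now log(x) + ∫(-2/(x - 4)) dx.
Step 3. Evaluate the standard form [assuming x > 4]: now log(x) - 2*log(x - 4).
Answer: log(x) - 2*log(x - 4).


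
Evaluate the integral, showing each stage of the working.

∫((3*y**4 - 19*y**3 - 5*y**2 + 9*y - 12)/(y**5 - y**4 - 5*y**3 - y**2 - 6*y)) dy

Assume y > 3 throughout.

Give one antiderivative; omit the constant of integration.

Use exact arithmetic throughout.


Step 1. Decompose ∫((3*y**4 - 19*y**3 - 5*y**2 + 9*y - 12)/(y**5 - y**4 - 5*y**3 - y**2 - 6*y)) dy by partial fractions, (3*y**4 - 19*y**3 - 5*y**2 + 9*y - 12)/(y**5 - y**4 - 5*y**3 - y**2 - 6*y) = -4/(y**2 + 1) + 3/(y + 2) - 2/(y - 3) + 2/y: now ∫(2/y) dy + ∫(-2/(y - 3)) dy + ∫(3/(y + 2)) dy + ∫(-4/(y**2 + 1)) dy.
Step 2. Evaluate the standard form [assuming y > 0]: now 2*log(y) + ∫(-2/(y - 3)) dy + ∫(3/(y + 2)) dy + ∫(-4/(y**2 + 1)) dy.
Step 3. Evaluate the standard form [assuming y > -2]: now 2*log(y) + 3*log(y + 2) + ∫(-2/(y - 3)) dy + ∫(-4/(y**2 + 1)) dy.
Step 4. Evaluate the standard form [assuming y > 3]: now 2*log(y) - 2*log(y - 3) + 3*log(y + 2) + ∫(-4/(y**2 + 1)) dy.
Step 5. Evaluate the standard form: now 2*log(y) - 2*log(y - 3) + 3*log(y + 2) - 4*atan(y).
Answer: 2*log(y) - 2*log(y - 3) + 3*log(y + 2) - 4*atan(y).


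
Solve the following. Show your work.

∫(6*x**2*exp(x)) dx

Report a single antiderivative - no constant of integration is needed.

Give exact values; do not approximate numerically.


Step 1. Integrate ∫(6*x**2*exp(x)) dx by parts with u = x**2, dv = (6*exp(x)) dx, so v = 6*exp(x): now 6*x**2*exp(x) + ∫(-12*x*exp(x)) dx.
Step 2. Integrate ∫(-12*x*exp(x)) dx by parts with u = x, dv = (-12*exp(x)) dx, so v = -12*exp(x): now 6*x**2*exp(x) - 12*x*exp(x) + ∫(12*exp(x)) dx.
Step 3. Evaluate the standard form: now 6*x**2*exp(x) - 12*x*exp(x) + 12*exp(x).
Answer: 6*x**2*exp(x) - 12*x*exp(x) + 12*exp(x).


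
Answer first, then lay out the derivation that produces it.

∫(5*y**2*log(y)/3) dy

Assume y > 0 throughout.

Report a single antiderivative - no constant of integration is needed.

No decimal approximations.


The answer is 5*y**3*log(y)/9 - 5*y**3/27.
Step 1. Integrate ∫(5*y**2*log(y)/3) dy by parts with u = log(y), dv = (5*y**2/3) dy, so v = 5*y**3/9 [assuming y > 0]: now 5*y**3*log(y)/9 + ∫(-5*y**2/9) dy.
Step 2. Evaluate the standard form: now 5*y**3*log(y)/9 - 5*y**3/27.
Answer: 5*y**3*log(y)/9 - 5*y**3/27.


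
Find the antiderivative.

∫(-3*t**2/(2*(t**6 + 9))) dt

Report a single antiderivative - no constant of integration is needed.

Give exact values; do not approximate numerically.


Answer: -atan(t**3/3)/6.


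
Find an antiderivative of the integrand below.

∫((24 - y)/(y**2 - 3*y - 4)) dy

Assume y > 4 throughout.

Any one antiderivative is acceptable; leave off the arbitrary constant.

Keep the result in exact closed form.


Answer: 4*log(y - 4) - 5*log(y + 1).


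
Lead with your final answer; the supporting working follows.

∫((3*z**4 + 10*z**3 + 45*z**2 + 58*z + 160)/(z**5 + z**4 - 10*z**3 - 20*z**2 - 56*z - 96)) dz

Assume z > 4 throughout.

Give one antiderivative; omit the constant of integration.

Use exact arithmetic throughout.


The answer is 3*log(z - 4) - 4*log(z + 2) + 4*log(z + 3) - atan(z/2)/2.
Step 1. Decompose ∫((3*z**4 + 10*z**3 + 45*z**2 + 58*z + 160)/(z**5 + z**4 - 10*z**3 - 20*z**2 - 56*z - 96)) dz by partial fractions, (3*z**4 + 10*z**3 + 45*z**2 + 58*z + 160)/(z**5 + z**4 - 10*z**3 - 20*z**2 - 56*z - 96) = -1/(z**2 + 4) + 4/(z + 3) - 4/(z + 2) + 3/(z - 4): now ∫(3/(z - 4)) dz + ∫(-4/(z + 2)) dz + ∫(4/(z + 3)) dz + ∫(-1/(z**2 + 4)) dz.
Step 2. Evaluate the standard form [assuming z > -3]: now 4*log(z + 3) + ∫(3/(z - 4)) dz + ∫(-4/(z + 2)) dz + ∫(-1/(z**2 + 4)) dz.
Step 3. Evaluate the standard form [assuming z > -2]: now -4*log(z + 2) + 4*log(z + 3) + ∫(3/(z - 4)) dz + ∫(-1/(z**2 + 4)) dz.
Step 4. Evaluate the standard form [assuming z > 4]: now 3*log(z - 4) - 4*log(z + 2) + 4*log(z + 3) + ∫(-1/(z**2 + 4)) dz.
Step 5. Evaluate the standard form: now 3*log(z - 4) - 4*log(z + 2) + 4*log(z + 3) - atan(z/2)/2.
Answer: 3*log(z - 4) - 4*log(z + 2) + 4*log(z + 3) - atan(z/2)/2.


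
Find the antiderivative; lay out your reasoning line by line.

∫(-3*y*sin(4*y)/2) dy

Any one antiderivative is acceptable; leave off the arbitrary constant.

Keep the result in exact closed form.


Step 1. Integrate ∫(-3*y*sin(4*y)/2) dy by parts with u = y, dv = (-3*sin(4*y)/2) dy, so v = 3*cos(4*y)/8: now 3*y*cos(4*y)/8 + ∫(-3*cos(4*y)/8) dy.
Step 2. Evaluate the standard form: now 3*y*cos(4*y)/8 - 3*sin(4*y)/32.
Answer: 3*y*cos(4*y)/8 - 3*sin(4*y)/32.


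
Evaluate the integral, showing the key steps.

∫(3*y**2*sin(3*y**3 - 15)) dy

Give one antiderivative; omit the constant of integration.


Step 1. Substitute u = y**3 - 5, turning ∫(3*y**2*sin(3*y**3 - 15)) dy into ∫(sin(3*u)) du: now ∫(sin(3*u)) du.
Step 2. Evaluate the standard form: now -cos(3*u)/3.
Step 3. Substitute back u = y**3 - 5: now -cos(3*y**3 - 15)/3.
Answer: -cos(3*y**3 - 15)/3.


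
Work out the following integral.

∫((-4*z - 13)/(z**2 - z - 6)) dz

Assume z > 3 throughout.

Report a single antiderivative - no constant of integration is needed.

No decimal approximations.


Answer: -5*log(z - 3) + log(z + 2).


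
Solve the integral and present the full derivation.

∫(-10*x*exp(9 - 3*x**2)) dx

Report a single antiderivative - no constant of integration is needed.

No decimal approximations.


Step 1. Substitute u = x**2 - 3, turning ∫(-10*x*exp(9 - 3*x**2)) dx into ∫(-5*exp(-3*u)) du: now ∫(-5*exp(-3*u)) du.
Step 2. Evaluate the standard form: now 5*exp(-3*u)/3.
Step 3. Substitute back u = x**2 - 3: now 5*exp(9 - 3*x**2)/3.
Answer: 5*exp(9 - 3*x**2)/3.


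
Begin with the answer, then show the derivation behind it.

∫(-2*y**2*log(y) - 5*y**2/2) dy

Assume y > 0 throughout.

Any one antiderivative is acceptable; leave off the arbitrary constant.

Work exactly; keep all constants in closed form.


The answer is -2*y**3*log(y)/3 - 11*y**3/18.
Step 1. Rewrite: now ∫(-5*y**2/2) dy + ∫(-2*y**2*log(y)) dy.
Step 2. Evaluate the standard form: now -5*y**3/6 + ∫(-2*y**2*log(y)) dy.
Step 3. Integrate ∫(-2*y**2*log(y)) dy by parts with u = log(y), dv = (-2*y**2) dy, so v = -2*y**3/3 [assuming y > 0]: now -2*y**3*log(y)/3 - 5*y**3/6 + ∫(2*y**2/3) dy.
Step 4. Evaluate the standard form: now -2*y**3*log(y)/3 - 11*y**3/18.
Answer: -2*y**3*log(y)/3 - 11*y**3/18.


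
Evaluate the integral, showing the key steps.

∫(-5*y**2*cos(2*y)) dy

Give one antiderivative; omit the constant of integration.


Step 1. Integrate ∫(-5*y**2*cos(2*y)) dy by parts with u = y**2, dv = (-5*cos(2*y)) dy, so v = -5*sin(2*y)/2: now -5*y**2*sin(2*y)/2 + ∫(5*y*sin(2*y)) dy.
Step 2. Integrate ∫(5*y*sin(2*y)) dy by parts with u = y, dv = (5*sin(2*y)) dy, so v = -5*cos(2*y)/2: now -5*y**2*sin(2*y)/2 - 5*y*cos(2*y)/2 + ∫(5*cos(2*y)/2) dy.
Step 3. Evaluate the standard form: now -5*y**2*sin(2*y)/2 - 5*y*cos(2*y)/2 + 5*sin(2*y)/4.
Answer: -5*y**2*sin(2*y)/2 - 5*y*cos(2*y)/2 + 5*sin(2*y)/4.


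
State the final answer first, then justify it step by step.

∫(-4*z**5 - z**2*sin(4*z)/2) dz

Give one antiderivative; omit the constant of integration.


The answer is -2*z**6/3 + z**2*cos(4*z)/8 - z*sin(4*z)/16 - cos(4*z)/64.
Step 1. Rewrite: now ∫(-4*z**5) dz + ∫(-z**2*sin(4*z)/2) dz.
Step 2. Integrate ∫(-z**2*sin(4*z)/2) dz by parts with u = z**2, dv = (-sin(4*z)/2) dz, so v = cos(4*z)/8: now z**2*cos(4*z)/8 + ∫(-4*z**5) dz + ∫(-z*cos(4*z)/4) dz.
Step 3. Integrate ∫(-z*cos(4*z)/4) dz by parts with u = z, dv = (-cos(4*z)/4) dz, so v = -sin(4*z)/16: now z**2*cos(4*z)/8 - z*sin(4*z)/16 + ∫(-4*z**5) dz + ∫(sin(4*z)/16) dz.
Step 4. Evaluate the standard form: now z**2*cos(4*z)/8 - z*sin(4*z)/16 - cos(4*z)/64 + ∫(-4*z**5) dz.
Step 5. Evaluate the standard form: now -2*z**6/3 + z**2*cos(4*z)/8 - z*sin(4*z)/16 - cos(4*z)/64.
Answer: -2*z**6/3 + z**2*cos(4*z)/8 - z*sin(4*z)/16 - cos(4*z)/64.


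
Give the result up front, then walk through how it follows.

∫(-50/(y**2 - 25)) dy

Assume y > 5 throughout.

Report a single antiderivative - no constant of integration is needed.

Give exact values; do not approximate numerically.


The answer is -5*log(y - 5) + 5*log(y + 5).
Step 1. Decompose ∫(-50/(y**2 - 25)) dy by partial fractions, -50/(y**2 - 25) = 5/(y + 5) - 5/(y - 5): now ∫(-5/(y - 5)) dy + ∫(5/(y + 5)) dy.
Step 2. Evaluate the standard form [assuming y > -5]: now 5*log(y + 5) + ∫(-5/(y - 5)) dy.
Step 3. Evaluate the standard form [assuming y > 5]: now -5*log(y - 5) + 5*log(y + 5).
Answer: -5*log(y - 5) + 5*log(y + 5).


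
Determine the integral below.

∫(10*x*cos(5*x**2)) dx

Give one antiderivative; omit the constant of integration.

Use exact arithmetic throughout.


Answer: sin(5*x**2).


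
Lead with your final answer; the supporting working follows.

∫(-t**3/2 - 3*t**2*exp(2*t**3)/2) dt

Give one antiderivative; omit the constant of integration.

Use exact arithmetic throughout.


The answer is -t**4/8 - exp(2*t**3)/4.
Step 1. Rewrite: now ∫(-t**3/2) dt + ∫(-3*t**2*exp(2*t**3)/2) dt.
Step 2. Substitute u = t**3, turning ∫(-3*t**2*exp(2*t**3)/2) dt into ∫(-exp(2*u)/2) du: now ∫(-t**3/2) dt + ∫(-exp(2*u)/2) du.
Step 3. Evaluate the standard form: now -exp(2*u)/4 + ∫(-t**3/2) dt.
Step 4. Substitute back u = t**3: now -exp(2*t**3)/4 + ∫(-t**3/2) dt.
Step 5. Evaluate the standard form: now -t**4/8 - exp(2*t**3)/4.
Answer: -t**4/8 - exp(2*t**3)/4.


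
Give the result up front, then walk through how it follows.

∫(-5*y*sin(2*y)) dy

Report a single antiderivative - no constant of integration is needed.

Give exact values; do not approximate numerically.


The answer is 5*y*cos(2*y)/2 - 5*sin(2*y)/4.
Step 1. Integrate ∫(-5*y*sin(2*y)) dy by parts with u = y, dv = (-5*sin(2*y)) dy, so v = 5*cos(2*y)/2: now 5*y*cos(2*y)/2 + ∫(-5*cos(2*y)/2) dy.
Step 2. Evaluate the standard form: now 5*y*cos(2*y)/2 - 5*sin(2*y)/4.
Answer: 5*y*cos(2*y)/2 - 5*sin(2*y)/4.


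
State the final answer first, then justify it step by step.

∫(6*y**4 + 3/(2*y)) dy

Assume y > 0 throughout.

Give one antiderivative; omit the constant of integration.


The answer is 6*y**5/5 + 3*log(y)/2.
Step 1. Rewrite: now ∫(3/(2*y)) dy + ∫(6*y**4) dy.
Step 2. Evaluate the standard form: now 6*y**5/5 + ∫(3/(2*y)) dy.
Step 3. Evaluate the standard form [assuming y > 0]: now 6*y**5/5 + 3*log(y)/2.
Answer: 6*y**5/5 + 3*log(y)/2.


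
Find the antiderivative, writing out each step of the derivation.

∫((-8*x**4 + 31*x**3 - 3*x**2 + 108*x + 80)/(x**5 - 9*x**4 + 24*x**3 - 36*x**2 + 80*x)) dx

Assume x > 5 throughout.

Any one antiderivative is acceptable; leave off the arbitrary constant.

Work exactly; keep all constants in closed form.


Step 1. Decompose ∫((-8*x**4 + 31*x**3 - 3*x**2 + 108*x + 80)/(x**5 - 9*x**4 + 24*x**3 - 36*x**2 + 80*x)) dx by partial fractions, (-8*x**4 + 31*x**3 - 3*x**2 + 108*x + 80)/(x**5 - 9*x**4 + 24*x**3 - 36*x**2 + 80*x) = -1/(x**2 + 4) - 5/(x - 4) - 4/(x - 5) + 1/x: now ∫(1/x) dx + ∫(-4/(x - 5)) dx + ∫(-5/(x - 4)) dx + ∫(-1/(x**2 + 4)) dx.
Step 2. Evaluate the standard form [assuming x > 0]: now log(x) + ∫(-4/(x - 5)) dx + ∫(-5/(x - 4)) dx + ∫(-1/(x**2 + 4)) dx.
Step 3. Evaluate the standard form [assuming x > 4]: now log(x) - 5*log(x - 4) + ∫(-4/(x - 5)) dx + ∫(-1/(x**2 + 4)) dx.
Step 4. Evaluate the standard form [assuming x > 5]: now log(x) - 4*log(x - 5) - 5*log(x - 4) + ∫(-1/(x**2 + 4)) dx.
Step 5. Evaluate the standard form: now log(x) - 4*log(x - 5) - 5*log(x - 4) - atan(x/2)/2.
Answer: log(x) - 4*log(x - 5) - 5*log(x - 4) - atan(x/2)/2.


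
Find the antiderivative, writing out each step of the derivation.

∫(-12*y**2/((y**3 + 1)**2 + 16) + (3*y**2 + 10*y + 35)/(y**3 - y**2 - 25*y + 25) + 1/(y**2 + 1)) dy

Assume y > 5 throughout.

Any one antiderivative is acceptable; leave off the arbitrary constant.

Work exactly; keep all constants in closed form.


Step 1. Rewrite: now ∫(-12*y**2/((y**3 + 1)**2 + 16)) dy + ∫((3*y**2 + 10*y + 35)/(y**3 - y**2 - 25*y + 25)) dy + ∫(1/(y**2 + 1)) dy.
Step 2. Substitute u = y**3 + 1, turning ∫(-12*y**2/((y**3 + 1)**2 + 16)) dy into ∫(-4/(u**2 + 16)) du: now ∫((3*y**2 + 10*y + 35)/(y**3 - y**2 - 25*y + 25)) dy + ∫(-4/(u**2 + 16)) du + ∫(1/(y**2 + 1)) dy.
Step 3. Evaluate the standard form: now -atan(u/4) + ∫((3*y**2 + 10*y + 35)/(y**3 - y**2 - 25*y + 25)) dy + ∫(1/(y**2 + 1)) dy.
Step 4. Substitute back u = y**3 + 1: now -atan(y**3/4 + 1/4) + ∫((3*y**2 + 10*y + 35)/(y**3 - y**2 - 25*y + 25)) dy + ∫(1/(y**2 + 1)) dy.
Step 5. Evaluate the standard form: now atan(y) - atan(y**3/4 + 1/4) + ∫((3*y**2 + 10*y + 35)/(y**3 - y**2 - 25*y + 25)) dy.
Step 6. Decompose ∫((3*y**2 + 10*y + 35)/(y**3 - y**2 - 25*y + 25)) dy by partial fractions, (3*y**2 + 10*y + 35)/(y**3 - y**2 - 25*y + 25) = 1/(y + 5) - 2/(y - 1) + 4/(y - 5): now atan(y) - atan(y**3/4 + 1/4) + ∫(4/(y - 5)) dy + ∫(-2/(y - 1)) dy + ∫(1/(y + 5)) dy.
Step 7. Evaluate the standard form [assuming y > 1]: now -2*log(y - 1) + atan(y) - atan(y**3/4 + 1/4) + ∫(4/(y - 5)) dy + ∫(1/(y + 5)) dy.
Step 8. Evaluate the standard form [assuming y > -5]: now -2*log(y - 1) + log(y + 5) + atan(y) - atan(y**3/4 + 1/4) + ∫(4/(y - 5)) dy.
Step 9. Evaluate the standard form [assuming y > 5]: now 4*log(y - 5) - 2*log(y - 1) + log(y + 5) + atan(y) - atan(y**3/4 + 1/4).
Answer: 4*log(y - 5) - 2*log(y - 1) + log(y + 5) + atan(y) - atan(y**3/4 + 1/4).


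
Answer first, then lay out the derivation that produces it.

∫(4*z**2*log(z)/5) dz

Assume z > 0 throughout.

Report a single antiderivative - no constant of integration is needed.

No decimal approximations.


The answer is 4*z**3*log(z)/15 - 4*z**3/45.
Step 1. Integrate ∫(4*z**2*log(z)/5) dz by parts with u = log(z), dv = (4*z**2/5) dz, so v = 4*z**3/15 [assuming z > 0]: now 4*z**3*log(z)/15 + ∫(-4*z**2/15) dz.
Step 2. Evaluate the standard form: now 4*z**3*log(z)/15 - 4*z**3/45.
Answer: 4*z**3*log(z)/15 - 4*z**3/45.


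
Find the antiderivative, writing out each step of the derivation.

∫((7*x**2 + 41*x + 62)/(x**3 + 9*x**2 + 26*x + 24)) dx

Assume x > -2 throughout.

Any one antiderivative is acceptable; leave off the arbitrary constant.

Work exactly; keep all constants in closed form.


Step 1. Decompose ∫((7*x**2 + 41*x + 62)/(x**3 + 9*x**2 + 26*x + 24)) dx by partial fractions, (7*x**2 + 41*x + 62)/(x**3 + 9*x**2 + 26*x + 24) = 5/(x + 4) - 2/(x + 3) + 4/(x + 2): now ∫(4/(x + 2)) dx + ∫(-2/(x + 3)) dx + ∫(5/(x + 4)) dx.
Step 2. Evaluate the standard form [assuming x > -3]: now -2*log(x + 3) + ∫(4/(x + 2)) dx + ∫(5/(x + 4)) dx.
Step 3. Evaluate the standard form [assuming x > -2]: now 4*log(x + 2) - 2*log(x + 3) + ∫(5/(x + 4)) dx.
Step 4. Evaluate the standard form [assuming x > -4]: now 4*log(x + 2) - 2*log(x + 3) + 5*log(x + 4).
Answer: 4*log(x + 2) - 2*log(x + 3) + 5*log(x + 4).


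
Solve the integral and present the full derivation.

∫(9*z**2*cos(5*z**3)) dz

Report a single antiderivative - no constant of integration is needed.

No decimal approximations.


Step 1. Substitute u = z**3, turning ∫(9*z**2*cos(5*z**3)) dz into ∫(3*cos(5*u)) du: now ∫(3*cos(5*u)) du.
Step 2. Evaluate the standard form: now 3*sin(5*u)/5.
Step 3. Substitute back u = z**3: now 3*sin(5*z**3)/5.
Answer: 3*sin(5*z**3)/5.


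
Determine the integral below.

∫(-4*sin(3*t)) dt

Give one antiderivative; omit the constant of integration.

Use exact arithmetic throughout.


Answer: 4*cos(3*t)/3.


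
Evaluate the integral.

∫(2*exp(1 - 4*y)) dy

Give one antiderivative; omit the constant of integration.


Answer: -exp(1 - 4*y)/2.


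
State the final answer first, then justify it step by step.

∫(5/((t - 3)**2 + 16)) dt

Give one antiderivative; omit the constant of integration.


The answer is 5*atan(t/4 - 3/4)/4.
Step 1. Substitute u = t - 3, turning ∫(5/((t - 3)**2 + 16)) dt into ∫(5/(u**2 + 16)) du: now ∫(5/(u**2 + 16)) du.
Step 2. Evaluate the standard form: now 5*atan(u/4)/4.
Step 3. Substitute back u = t - 3: now 5*atan(t/4 - 3/4)/4.
Answer: 5*atan(t/4 - 3/4)/4.


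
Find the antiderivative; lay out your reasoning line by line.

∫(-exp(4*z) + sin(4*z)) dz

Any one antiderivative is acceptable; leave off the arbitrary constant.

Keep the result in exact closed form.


Step 1. Rewrite: now ∫(-exp(4*z)) dz + ∫(sin(4*z)) dz.
Step 2. Evaluate the standard form: now -exp(4*z)/4 + ∫(sin(4*z)) dz.
Step 3. Evaluate the standard form: now -exp(4*z)/4 - cos(4*z)/4.
Answer: -exp(4*z)/4 - cos(4*z)/4.


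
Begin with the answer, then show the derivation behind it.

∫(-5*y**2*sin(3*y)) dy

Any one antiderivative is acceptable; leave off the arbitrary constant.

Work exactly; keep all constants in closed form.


The answer is 5*y**2*cos(3*y)/3 - 10*y*sin(3*y)/9 - 10*cos(3*y)/27.
Step 1. Integrate ∫(-5*y**2*sin(3*y)) dy by parts with u = y**2, dv = (-5*sin(3*y)) dy, so v = 5*cos(3*y)/3: now 5*y**2*cos(3*y)/3 + ∫(-10*y*cos(3*y)/3) dy.
Step 2. Integrate ∫(-10*y*cos(3*y)/3) dy by parts with u = y, dv = (-10*cos(3*y)/3) dy, so v = -10*sin(3*y)/9: now 5*y**2*cos(3*y)/3 - 10*y*sin(3*y)/9 + ∫(10*sin(3*y)/9) dy.
Step 3. Evaluate the standard form: now 5*y**2*cos(3*y)/3 - 10*y*sin(3*y)/9 - 10*cos(3*y)/27.
Answer: 5*y**2*cos(3*y)/3 - 10*y*sin(3*y)/9 - 10*cos(3*y)/27.


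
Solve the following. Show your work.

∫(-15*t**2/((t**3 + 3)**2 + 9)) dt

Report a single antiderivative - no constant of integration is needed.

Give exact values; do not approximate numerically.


Step 1. Substitute u = t**3 + 3, turning ∫(-15*t**2/((t**3 + 3)**2 + 9)) dt into ∫(-5/(u**2 + 9)) du: now ∫(-5/(u**2 + 9)) du.
Step 2. Evaluate the standard form: now -5*atan(u/3)/3.
Step 3. Substitute back u = t**3 + 3: now -5*atan(t**3/3 + 1)/3.
Answer: -5*atan(t**3/3 + 1)/3.


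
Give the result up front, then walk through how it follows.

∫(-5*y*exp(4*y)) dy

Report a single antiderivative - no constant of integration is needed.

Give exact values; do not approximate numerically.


The answer is -5*y*exp(4*y)/4 + 5*exp(4*y)/16.
Step 1. Integrate ∫(-5*y*exp(4*y)) dy by parts with u = y, dv = (-5*exp(4*y)) dy, so v = -5*exp(4*y)/4: now -5*y*exp(4*y)/4 + ∫(5*exp(4*y)/4) dy.
Step 2. Evaluate the standard form: now -5*y*exp(4*y)/4 + 5*exp(4*y)/16.
Answer: -5*y*exp(4*y)/4 + 5*exp(4*y)/16.


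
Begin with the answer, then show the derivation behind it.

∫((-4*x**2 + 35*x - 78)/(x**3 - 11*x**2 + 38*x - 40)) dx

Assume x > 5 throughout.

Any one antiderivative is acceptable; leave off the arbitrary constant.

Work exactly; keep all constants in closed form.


The answer is -log(x - 5) + log(x - 4) - 4*log(x - 2).
Step 1. Decompose ∫((-4*x**2 + 35*x - 78)/(x**3 - 11*x**2 + 38*x - 40)) dx by partial fractions, (-4*x**2 + 35*x - 78)/(x**3 - 11*x**2 + 38*x - 40) = -4/(x - 2) + 1/(x - 4) - 1/(x - 5): now ∫(-1/(x - 5)) dx + ∫(1/(x - 4)) dx + ∫(-4/(x - 2)) dx.
Step 2. Evaluate the standard form [assuming x > 5]: now -log(x - 5) + ∫(1/(x - 4)) dx + ∫(-4/(x - 2)) dx.
Step 3. Evaluate the standard form [assuming x > 4]: now -log(x - 5) + log(x - 4) + ∫(-4/(x - 2)) dx.
Step 4. Evaluate the standard form [assuming x > 2]: now -log(x - 5) + log(x - 4) - 4*log(x - 2).
Answer: -log(x - 5) + log(x - 4) - 4*log(x - 2).


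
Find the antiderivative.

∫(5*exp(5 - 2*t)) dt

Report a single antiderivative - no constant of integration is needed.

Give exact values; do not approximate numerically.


Answer: -5*exp(5 - 2*t)/2.


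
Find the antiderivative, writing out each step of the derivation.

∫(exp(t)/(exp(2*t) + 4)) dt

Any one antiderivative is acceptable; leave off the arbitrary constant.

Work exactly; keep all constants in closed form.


Step 1. Substitute u = exp(t), turning ∫(exp(t)/(exp(2*t) + 4)) dt into ∫(1/(u**2 + 4)) du: now ∫(1/(u**2 + 4)) du.
Step 2. Evaluate the standard form: now atan(u/2)/2.
Step 3. Substitute back u = exp(t): now atan(exp(t)/2)/2.
Answer: atan(exp(t)/2)/2.
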